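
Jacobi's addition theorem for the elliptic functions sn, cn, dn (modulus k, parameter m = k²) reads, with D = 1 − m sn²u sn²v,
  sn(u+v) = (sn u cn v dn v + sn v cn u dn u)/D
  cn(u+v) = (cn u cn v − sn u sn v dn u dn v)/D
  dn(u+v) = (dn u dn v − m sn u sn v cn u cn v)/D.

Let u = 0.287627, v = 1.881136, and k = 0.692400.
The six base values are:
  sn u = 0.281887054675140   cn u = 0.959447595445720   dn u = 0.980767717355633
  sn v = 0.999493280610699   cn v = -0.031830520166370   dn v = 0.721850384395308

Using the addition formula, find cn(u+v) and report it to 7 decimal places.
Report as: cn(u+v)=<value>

cn(u+v)=-0.2391049

m = k² = 0.47941776
D = 1 − m·sn²u·sn²v = 0.9619439122562391
cn(u+v) = (cn u·cn v − sn u·sn v·dn u·dn v)/D = -0.2300054801629124/0.9619439122562391 = -0.2391048763159534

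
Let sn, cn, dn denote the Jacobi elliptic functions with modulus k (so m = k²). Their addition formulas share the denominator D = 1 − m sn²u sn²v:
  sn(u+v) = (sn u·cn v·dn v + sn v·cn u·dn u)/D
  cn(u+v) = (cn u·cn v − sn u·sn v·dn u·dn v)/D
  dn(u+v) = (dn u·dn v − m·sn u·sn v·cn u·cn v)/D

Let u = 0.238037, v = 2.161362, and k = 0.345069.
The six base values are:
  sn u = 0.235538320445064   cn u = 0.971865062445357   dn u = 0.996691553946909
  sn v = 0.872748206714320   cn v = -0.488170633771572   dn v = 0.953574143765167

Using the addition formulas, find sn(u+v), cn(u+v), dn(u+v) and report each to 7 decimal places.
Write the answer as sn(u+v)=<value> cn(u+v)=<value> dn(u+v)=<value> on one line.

sn(u+v)=0.7394633 cn(u+v)=-0.6731969 dn(u+v)=0.9668973

m = k² = 0.119072614761
D = 1 − m·sn²u·sn²v = 0.9949683205197309
sn(u+v) = (sn u·cn v·dn v + sn v·cn u·dn u)/D = 0.735742576017583/0.9949683205197309 = 0.7394633184233052
cn(u+v) = (cn u·cn v − sn u·sn v·dn u·dn v)/D = -0.6698095405955824/0.9949683205197309 = -0.6731968513788471
dn(u+v) = (dn u·dn v − m·sn u·sn v·cn u·cn v)/D = 0.9620321781425023/0.9949683205197309 = 0.9668972954234119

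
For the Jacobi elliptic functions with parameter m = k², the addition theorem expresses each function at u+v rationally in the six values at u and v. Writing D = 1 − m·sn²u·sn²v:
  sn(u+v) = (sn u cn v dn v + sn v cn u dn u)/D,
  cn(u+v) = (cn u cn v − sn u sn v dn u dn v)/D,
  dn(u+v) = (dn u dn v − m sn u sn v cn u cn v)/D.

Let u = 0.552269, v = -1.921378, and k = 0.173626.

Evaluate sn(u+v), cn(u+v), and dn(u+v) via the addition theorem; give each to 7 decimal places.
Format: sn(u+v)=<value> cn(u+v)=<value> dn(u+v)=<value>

sn(u+v)=-0.9779198 cn(u+v)=0.2089805 dn(u+v)=0.9854799

sn u = 0.5239425274630966, cn u = 0.8517536192559338, dn u = 0.9958536292362309
sn v = -0.9448748087992334, cn v = -0.3274318183937109, dn v = 0.9864512210890292
m = k² = 0.030145987876
D = 1 − m·sn²u·sn²v = 0.9926116856912188
sn(u+v) = (sn u·cn v·dn v + sn v·cn u·dn u)/D = -0.9706946242935352/0.9926116856912188 = -0.9779198031681227
cn(u+v) = (cn u·cn v − sn u·sn v·dn u·dn v)/D = 0.2074365082100918/0.9926116856912188 = 0.2089805219909743
dn(u+v) = (dn u·dn v − m·sn u·sn v·cn u·cn v)/D = 0.9781988346802387/0.9926116856912188 = 0.9854798697025781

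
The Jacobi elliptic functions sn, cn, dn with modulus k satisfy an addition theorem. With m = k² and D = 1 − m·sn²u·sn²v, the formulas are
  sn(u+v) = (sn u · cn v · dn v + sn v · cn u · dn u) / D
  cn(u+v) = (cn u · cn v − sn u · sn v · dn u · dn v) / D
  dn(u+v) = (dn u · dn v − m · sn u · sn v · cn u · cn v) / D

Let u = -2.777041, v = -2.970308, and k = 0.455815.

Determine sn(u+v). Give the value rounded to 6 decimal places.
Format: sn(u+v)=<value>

sn(u+v)=0.773959

sn u = -0.5181350770883533, cn u = -0.8552988026945005, dn u = 0.9717108440567115
sn v = -0.3478550951372428, cn v = -0.9375483095750639, dn v = 0.9873497338509029
m = k² = 0.207767314225
D = 1 − m·sn²u·sn²v = 0.9932506810384303
sn(u+v) = (sn u·cn v·dn v + sn v·cn u·dn u)/D = 0.7687349169398737/0.9932506810384303 = 0.773958610464955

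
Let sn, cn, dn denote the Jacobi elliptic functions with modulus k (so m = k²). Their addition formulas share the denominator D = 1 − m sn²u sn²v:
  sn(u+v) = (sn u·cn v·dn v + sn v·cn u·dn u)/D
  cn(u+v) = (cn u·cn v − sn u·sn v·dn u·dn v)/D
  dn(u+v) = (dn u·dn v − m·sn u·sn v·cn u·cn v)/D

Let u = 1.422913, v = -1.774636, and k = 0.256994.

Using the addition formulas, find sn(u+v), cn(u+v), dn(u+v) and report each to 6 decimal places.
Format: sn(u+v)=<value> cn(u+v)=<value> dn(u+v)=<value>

sn u = 0.9857510799830282, cn u = 0.1682106070148178, dn u = 0.9673793674138644
sn v = -0.9854132837208974, cn v = -0.1701783190256565, dn v = 0.9674020970104942
m = k² = 0.066045916036
D = 1 − m·sn²u·sn²v = 0.9376814534112469
sn(u+v) = (sn u·cn v·dn v + sn v·cn u·dn u)/D = -0.3226349202049415/0.9376814534112469 = -0.3440773186151958
cn(u+v) = (cn u·cn v − sn u·sn v·dn u·dn v)/D = 0.8804278598134997/0.9376814534112469 = 0.9389413180889299
dn(u+v) = (dn u·dn v − m·sn u·sn v·cn u·cn v)/D = 0.9340083357580621/0.9376814534112469 = 0.9960827660184361

sn(u+v)=-0.344077 cn(u+v)=0.938941 dn(u+v)=0.996083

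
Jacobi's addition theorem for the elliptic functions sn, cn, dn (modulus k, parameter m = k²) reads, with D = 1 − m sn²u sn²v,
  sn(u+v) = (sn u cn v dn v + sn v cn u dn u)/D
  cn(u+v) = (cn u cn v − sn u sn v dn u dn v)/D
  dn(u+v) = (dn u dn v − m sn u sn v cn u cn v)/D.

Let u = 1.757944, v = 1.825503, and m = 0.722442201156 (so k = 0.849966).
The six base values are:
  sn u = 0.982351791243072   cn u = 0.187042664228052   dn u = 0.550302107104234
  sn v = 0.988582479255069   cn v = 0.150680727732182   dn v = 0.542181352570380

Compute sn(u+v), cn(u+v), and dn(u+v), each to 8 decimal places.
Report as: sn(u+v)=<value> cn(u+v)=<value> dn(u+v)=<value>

m = k² = 0.722442201156
D = 1 − m·sn²u·sn²v = 0.3186613773335802
sn(u+v) = (sn u·cn v·dn v + sn v·cn u·dn u)/D = 0.1820092549001895/0.3186613773335802 = 0.5711682301230347
cn(u+v) = (cn u·cn v − sn u·sn v·dn u·dn v)/D = -0.2615677819128576/0.3186613773335802 = -0.8208330237619099
dn(u+v) = (dn u·dn v − m·sn u·sn v·cn u·cn v)/D = 0.2785901364364405/0.3186613773335802 = 0.874251340929866

sn(u+v)=0.57116823 cn(u+v)=-0.82083302 dn(u+v)=0.87425134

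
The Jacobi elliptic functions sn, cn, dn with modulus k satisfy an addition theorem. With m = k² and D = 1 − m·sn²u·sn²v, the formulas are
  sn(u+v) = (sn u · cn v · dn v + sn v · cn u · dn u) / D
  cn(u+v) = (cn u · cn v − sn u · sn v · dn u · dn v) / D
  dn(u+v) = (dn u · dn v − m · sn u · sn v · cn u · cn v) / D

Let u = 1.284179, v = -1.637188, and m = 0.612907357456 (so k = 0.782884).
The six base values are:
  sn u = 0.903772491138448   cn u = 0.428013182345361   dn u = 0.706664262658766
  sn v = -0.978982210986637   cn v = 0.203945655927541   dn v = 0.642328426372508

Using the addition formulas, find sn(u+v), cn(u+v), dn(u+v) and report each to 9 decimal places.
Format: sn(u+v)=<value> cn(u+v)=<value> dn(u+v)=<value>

sn(u+v)=-0.341620881 cn(u+v)=0.939837844 dn(u+v)=0.963571872

m = k² = 0.612907357456
D = 1 − m·sn²u·sn²v = 0.5201973173322452
sn(u+v) = (sn u·cn v·dn v + sn v·cn u·dn u)/D = -0.1777102656975986/0.5201973173322452 = -0.3416208807245668
cn(u+v) = (cn u·cn v − sn u·sn v·dn u·dn v)/D = 0.4889011254081479/0.5201973173322452 = 0.939837844446036
dn(u+v) = (dn u·dn v − m·sn u·sn v·cn u·cn v)/D = 0.5012475031126037/0.5201973173322452 = 0.9635718724640434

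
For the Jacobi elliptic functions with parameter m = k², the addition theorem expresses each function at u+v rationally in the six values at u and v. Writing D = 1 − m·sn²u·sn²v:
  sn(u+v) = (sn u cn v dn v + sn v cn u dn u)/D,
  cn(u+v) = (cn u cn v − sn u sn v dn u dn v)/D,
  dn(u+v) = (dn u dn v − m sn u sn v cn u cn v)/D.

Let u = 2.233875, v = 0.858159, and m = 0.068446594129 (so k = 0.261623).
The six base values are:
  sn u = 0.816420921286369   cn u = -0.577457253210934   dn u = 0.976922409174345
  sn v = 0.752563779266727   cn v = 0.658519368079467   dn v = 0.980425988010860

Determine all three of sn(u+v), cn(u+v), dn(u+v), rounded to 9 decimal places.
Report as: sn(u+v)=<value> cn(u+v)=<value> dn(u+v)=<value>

m = k² = 0.068446594129
D = 1 − m·sn²u·sn²v = 0.9741615345556579
sn(u+v) = (sn u·cn v·dn v + sn v·cn u·dn u)/D = 0.1025609274564455/0.9741615345556579 = 0.1052812329561199
cn(u+v) = (cn u·cn v − sn u·sn v·dn u·dn v)/D = -0.9687476201607455/0.9741615345556579 = -0.9944424880239376
dn(u+v) = (dn u·dn v − m·sn u·sn v·cn u·cn v)/D = 0.9737919301459738/0.9741615345556579 = 0.9996205922769752

sn(u+v)=0.105281233 cn(u+v)=-0.994442488 dn(u+v)=0.999620592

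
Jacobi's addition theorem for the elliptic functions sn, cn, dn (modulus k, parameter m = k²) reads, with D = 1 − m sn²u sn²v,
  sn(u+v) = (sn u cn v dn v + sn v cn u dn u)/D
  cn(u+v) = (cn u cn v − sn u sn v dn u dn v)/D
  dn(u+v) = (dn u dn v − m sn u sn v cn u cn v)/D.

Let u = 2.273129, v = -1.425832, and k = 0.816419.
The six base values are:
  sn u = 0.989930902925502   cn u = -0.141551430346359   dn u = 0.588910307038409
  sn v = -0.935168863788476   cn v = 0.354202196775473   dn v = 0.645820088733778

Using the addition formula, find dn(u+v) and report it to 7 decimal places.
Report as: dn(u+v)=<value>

m = k² = 0.666539983561
D = 1 − m·sn²u·sn²v = 0.4287633709287366
dn(u+v) = (dn u·dn v − m·sn u·sn v·cn u·cn v)/D = 0.3493925053552064/0.4287633709287366 = 0.8148842206329185

dn(u+v)=0.8148842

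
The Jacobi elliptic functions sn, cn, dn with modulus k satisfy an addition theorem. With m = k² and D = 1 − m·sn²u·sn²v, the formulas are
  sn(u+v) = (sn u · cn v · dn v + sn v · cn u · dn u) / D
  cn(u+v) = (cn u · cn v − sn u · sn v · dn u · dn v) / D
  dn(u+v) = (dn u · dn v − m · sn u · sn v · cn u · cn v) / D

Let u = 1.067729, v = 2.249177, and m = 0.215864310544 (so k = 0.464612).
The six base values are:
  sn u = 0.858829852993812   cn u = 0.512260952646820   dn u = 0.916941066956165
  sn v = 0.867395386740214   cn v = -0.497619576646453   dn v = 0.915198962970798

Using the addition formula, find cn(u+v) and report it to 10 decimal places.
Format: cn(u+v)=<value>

m = k² = 0.215864310544
D = 1 − m·sn²u·sn²v = 0.8802075835887514
cn(u+v) = (cn u·cn v − sn u·sn v·dn u·dn v)/D = -0.8800566849568695/0.8802075835887514 = -0.9998285647218959

cn(u+v)=-0.9998285647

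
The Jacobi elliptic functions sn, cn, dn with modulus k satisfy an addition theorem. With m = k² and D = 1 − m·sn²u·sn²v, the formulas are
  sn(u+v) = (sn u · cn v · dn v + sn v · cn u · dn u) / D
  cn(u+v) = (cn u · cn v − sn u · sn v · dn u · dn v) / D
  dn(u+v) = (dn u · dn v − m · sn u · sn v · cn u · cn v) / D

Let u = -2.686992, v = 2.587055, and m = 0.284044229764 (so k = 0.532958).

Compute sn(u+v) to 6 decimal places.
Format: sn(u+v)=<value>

sn(u+v)=-0.099724

sn u = -0.6490646594615859, cn u = -0.760733243547313, dn u = 0.9382624611124918
sn v = 0.7169491753139586, cn v = -0.6971254406608861, dn v = 0.9241194117174713
m = k² = 0.284044229764
D = 1 − m·sn²u·sn²v = 0.9384910042349942
sn(u+v) = (sn u·cn v·dn v + sn v·cn u·dn u)/D = -0.09358990419841911/0.9384910042349942 = -0.09972381597275767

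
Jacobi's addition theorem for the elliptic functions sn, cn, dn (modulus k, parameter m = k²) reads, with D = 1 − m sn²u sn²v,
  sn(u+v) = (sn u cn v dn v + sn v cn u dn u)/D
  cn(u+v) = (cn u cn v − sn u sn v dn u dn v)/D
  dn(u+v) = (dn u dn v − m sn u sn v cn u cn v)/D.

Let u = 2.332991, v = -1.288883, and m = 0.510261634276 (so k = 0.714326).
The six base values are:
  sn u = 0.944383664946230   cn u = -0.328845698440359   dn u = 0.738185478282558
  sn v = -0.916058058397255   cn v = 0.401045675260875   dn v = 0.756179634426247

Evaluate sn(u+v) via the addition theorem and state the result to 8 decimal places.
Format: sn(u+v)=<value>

sn(u+v)=0.82310065

m = k² = 0.510261634276
D = 1 − m·sn²u·sn²v = 0.6181121444535644
sn(u+v) = (sn u·cn v·dn v + sn v·cn u·dn u)/D = 0.508768506085092/0.6181121444535644 = 0.8231006471080802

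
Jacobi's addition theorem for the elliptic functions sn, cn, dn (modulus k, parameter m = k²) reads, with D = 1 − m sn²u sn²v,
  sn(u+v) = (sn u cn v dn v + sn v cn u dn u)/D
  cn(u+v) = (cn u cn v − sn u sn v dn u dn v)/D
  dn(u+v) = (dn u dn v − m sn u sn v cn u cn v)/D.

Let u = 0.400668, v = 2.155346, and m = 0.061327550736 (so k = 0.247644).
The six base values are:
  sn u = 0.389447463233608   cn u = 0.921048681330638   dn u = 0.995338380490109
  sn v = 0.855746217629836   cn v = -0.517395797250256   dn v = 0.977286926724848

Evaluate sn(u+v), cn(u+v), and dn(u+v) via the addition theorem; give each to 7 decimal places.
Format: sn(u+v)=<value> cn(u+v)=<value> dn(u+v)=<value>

m = k² = 0.061327550736
D = 1 − m·sn²u·sn²v = 0.9931884906748444
sn(u+v) = (sn u·cn v·dn v + sn v·cn u·dn u)/D = 0.5875878807688117/0.9931884906748444 = 0.5916176901824163
cn(u+v) = (cn u·cn v − sn u·sn v·dn u·dn v)/D = -0.8007270823336702/0.9931884906748444 = -0.8062186481738205
dn(u+v) = (dn u·dn v − m·sn u·sn v·cn u·cn v)/D = 0.9824710975009171/0.9931884906748444 = 0.9892091045410271

sn(u+v)=0.5916177 cn(u+v)=-0.8062186 dn(u+v)=0.9892091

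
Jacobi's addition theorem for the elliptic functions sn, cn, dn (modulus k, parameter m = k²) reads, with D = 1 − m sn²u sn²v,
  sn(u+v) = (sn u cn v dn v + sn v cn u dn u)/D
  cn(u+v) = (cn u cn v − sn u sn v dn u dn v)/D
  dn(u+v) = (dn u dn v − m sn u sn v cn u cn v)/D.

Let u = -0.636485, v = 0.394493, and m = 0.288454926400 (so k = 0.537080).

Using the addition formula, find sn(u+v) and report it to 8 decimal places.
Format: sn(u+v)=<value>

sn u = -0.5851787013069068, cn u = 0.8109043639892203, dn u = 0.9493277586232098
sn v = 0.381702530024802, cn v = 0.9242852257678174, dn v = 0.9787609688266406
m = k² = 0.2884549264
D = 1 − m·sn²u·sn²v = 0.9856085332319848
sn(u+v) = (sn u·cn v·dn v + sn v·cn u·dn u)/D = -0.2355444702178658/0.9856085332319848 = -0.2389837975991075

sn(u+v)=-0.23898380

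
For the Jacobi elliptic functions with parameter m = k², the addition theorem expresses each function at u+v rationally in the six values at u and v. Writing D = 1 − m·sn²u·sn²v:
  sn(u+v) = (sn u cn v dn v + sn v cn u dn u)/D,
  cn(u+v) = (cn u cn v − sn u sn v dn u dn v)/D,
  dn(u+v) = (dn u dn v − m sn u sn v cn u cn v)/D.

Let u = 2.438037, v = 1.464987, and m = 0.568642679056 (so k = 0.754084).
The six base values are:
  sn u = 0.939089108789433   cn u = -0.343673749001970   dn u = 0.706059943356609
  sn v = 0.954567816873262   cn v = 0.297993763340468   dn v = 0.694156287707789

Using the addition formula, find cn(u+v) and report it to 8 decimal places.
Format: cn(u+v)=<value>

cn(u+v)=-0.99762877

m = k² = 0.568642679056
D = 1 − m·sn²u·sn²v = 0.5430521523734774
cn(u+v) = (cn u·cn v − sn u·sn v·dn u·dn v)/D = -0.5417644512906989/0.5430521523734774 = -0.9976287708700712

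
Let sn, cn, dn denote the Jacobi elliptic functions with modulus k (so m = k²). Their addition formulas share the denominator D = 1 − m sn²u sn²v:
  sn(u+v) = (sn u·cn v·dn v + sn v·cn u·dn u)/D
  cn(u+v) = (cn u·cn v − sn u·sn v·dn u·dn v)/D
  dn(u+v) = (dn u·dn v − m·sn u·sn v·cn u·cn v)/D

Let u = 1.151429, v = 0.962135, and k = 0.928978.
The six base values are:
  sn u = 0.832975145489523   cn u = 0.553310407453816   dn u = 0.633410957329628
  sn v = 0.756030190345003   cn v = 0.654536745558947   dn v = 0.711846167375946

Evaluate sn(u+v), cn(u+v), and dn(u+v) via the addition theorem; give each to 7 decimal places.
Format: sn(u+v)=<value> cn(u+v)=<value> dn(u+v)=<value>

m = k² = 0.863000124484
D = 1 − m·sn²u·sn²v = 0.6577423049759112
sn(u+v) = (sn u·cn v·dn v + sn v·cn u·dn u)/D = 0.6530757454811348/0.6577423049759112 = 0.9929051857247539
cn(u+v) = (cn u·cn v − sn u·sn v·dn u·dn v)/D = 0.07821131899721801/0.6577423049759112 = 0.1189087556107287
dn(u+v) = (dn u·dn v − m·sn u·sn v·cn u·cn v)/D = 0.2540640542163883/0.6577423049759112 = 0.3862668590637378

sn(u+v)=0.9929052 cn(u+v)=0.1189088 dn(u+v)=0.3862669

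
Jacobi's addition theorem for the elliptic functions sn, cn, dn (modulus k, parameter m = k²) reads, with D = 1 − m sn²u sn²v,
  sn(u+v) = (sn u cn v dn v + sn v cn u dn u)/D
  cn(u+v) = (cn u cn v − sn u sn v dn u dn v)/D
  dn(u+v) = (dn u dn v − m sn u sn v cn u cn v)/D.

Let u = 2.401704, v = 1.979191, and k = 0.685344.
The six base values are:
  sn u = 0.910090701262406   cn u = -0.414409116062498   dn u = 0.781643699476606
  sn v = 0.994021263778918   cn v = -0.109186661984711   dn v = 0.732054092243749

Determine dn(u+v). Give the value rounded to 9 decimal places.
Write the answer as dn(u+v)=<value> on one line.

m = k² = 0.469696398336
D = 1 − m·sn²u·sn²v = 0.6156048197267831
dn(u+v) = (dn u·dn v − m·sn u·sn v·cn u·cn v)/D = 0.5529791353809261/0.6156048197267831 = 0.8982696653128034

dn(u+v)=0.898269665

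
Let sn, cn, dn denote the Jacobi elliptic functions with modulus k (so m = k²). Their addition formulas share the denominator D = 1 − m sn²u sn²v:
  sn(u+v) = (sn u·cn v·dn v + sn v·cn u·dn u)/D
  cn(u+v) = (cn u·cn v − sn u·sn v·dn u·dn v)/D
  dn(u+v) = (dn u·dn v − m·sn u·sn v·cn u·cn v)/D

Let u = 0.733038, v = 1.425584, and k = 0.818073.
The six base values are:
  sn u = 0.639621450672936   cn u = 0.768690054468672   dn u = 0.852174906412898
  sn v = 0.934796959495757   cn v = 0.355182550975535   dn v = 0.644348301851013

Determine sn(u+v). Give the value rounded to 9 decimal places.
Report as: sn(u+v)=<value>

m = k² = 0.669243433329
D = 1 − m·sn²u·sn²v = 0.7607429515073333
sn(u+v) = (sn u·cn v·dn v + sn v·cn u·dn u)/D = 0.7587311572573173/0.7607429515073333 = 0.9973554874928124

sn(u+v)=0.997355487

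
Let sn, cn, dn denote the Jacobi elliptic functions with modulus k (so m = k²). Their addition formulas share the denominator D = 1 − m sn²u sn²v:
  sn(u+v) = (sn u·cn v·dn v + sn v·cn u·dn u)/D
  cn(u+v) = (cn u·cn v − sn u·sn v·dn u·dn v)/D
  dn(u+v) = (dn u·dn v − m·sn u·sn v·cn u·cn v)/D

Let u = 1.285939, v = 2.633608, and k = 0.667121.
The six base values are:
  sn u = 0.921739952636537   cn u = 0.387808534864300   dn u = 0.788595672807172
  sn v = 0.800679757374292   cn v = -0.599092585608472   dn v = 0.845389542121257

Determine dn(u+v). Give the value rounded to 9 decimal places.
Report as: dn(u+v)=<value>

m = k² = 0.445050428641
D = 1 − m·sn²u·sn²v = 0.7575937874288925
dn(u+v) = (dn u·dn v − m·sn u·sn v·cn u·cn v)/D = 0.7429816485637016/0.7575937874288925 = 0.9807124357305235

dn(u+v)=0.980712436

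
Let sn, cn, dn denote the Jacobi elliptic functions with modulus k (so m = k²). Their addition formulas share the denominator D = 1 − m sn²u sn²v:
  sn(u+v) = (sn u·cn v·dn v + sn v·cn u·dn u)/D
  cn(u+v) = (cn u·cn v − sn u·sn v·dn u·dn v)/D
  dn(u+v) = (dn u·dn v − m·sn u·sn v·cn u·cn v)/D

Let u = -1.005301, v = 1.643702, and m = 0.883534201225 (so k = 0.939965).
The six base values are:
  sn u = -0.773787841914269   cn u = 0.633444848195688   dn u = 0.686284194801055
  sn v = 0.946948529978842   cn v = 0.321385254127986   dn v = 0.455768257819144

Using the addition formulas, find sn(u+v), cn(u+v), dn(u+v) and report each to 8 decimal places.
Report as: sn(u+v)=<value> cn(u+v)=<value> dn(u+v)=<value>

sn(u+v)=0.56754729 cn(u+v)=0.82334080 dn(u+v)=0.84581609

m = k² = 0.883534201225
D = 1 − m·sn²u·sn²v = 0.5256270492331555
sn(u+v) = (sn u·cn v·dn v + sn v·cn u·dn u)/D = 0.2983182090037485/0.5256270492331555 = 0.5675472931596063
cn(u+v) = (cn u·cn v − sn u·sn v·dn u·dn v)/D = 0.4327701942860089/0.5256270492331555 = 0.8233407982282938
dn(u+v) = (dn u·dn v − m·sn u·sn v·cn u·cn v)/D = 0.4445838162679284/0.5256270492331555 = 0.8458160913075874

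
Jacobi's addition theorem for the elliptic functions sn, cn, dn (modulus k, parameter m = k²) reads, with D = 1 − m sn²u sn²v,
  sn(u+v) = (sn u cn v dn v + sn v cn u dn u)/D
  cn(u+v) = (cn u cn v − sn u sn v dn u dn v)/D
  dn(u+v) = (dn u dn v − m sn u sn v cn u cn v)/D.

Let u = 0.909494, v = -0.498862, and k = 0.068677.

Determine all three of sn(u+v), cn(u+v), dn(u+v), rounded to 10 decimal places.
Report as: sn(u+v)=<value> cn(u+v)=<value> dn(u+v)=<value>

sn u = 0.7888853732941925, cn u = 0.6145403711738413, dn u = 0.9985312783741612
sn v = -0.4783450089575776, cn v = 0.8781719947740163, dn v = 0.9994602503734062
m = k² = 0.004716530329
D = 1 − m·sn²u·sn²v = 0.9993283655982028
sn(u+v) = (sn u·cn v·dn v + sn v·cn u·dn u)/D = 0.3988725452257925/0.9993283655982028 = 0.3991406217985471
cn(u+v) = (cn u·cn v − sn u·sn v·dn u·dn v)/D = 0.9162739082579365/0.9993283655982028 = 0.9168897229385163
dn(u+v) = (dn u·dn v − m·sn u·sn v·cn u·cn v)/D = 0.9989528445231073/0.9993283655982028 = 0.9996242265425231

sn(u+v)=0.3991406218 cn(u+v)=0.9168897229 dn(u+v)=0.9996242265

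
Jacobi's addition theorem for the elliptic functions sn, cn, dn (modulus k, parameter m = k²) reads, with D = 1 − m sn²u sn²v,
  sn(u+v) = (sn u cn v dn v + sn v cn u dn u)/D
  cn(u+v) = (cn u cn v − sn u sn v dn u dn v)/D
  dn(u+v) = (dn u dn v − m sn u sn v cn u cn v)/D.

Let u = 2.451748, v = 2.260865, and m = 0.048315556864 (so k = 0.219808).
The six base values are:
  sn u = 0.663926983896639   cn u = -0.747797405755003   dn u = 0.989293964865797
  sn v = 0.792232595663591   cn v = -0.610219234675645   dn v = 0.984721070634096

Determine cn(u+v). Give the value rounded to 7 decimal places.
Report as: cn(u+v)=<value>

cn(u+v)=-0.0568424

m = k² = 0.048315556864
D = 1 − m·sn²u·sn²v = 0.9866330278409663
cn(u+v) = (cn u·cn v − sn u·sn v·dn u·dn v)/D = -0.05608258490375148/0.9866330278409663 = -0.05684239562350364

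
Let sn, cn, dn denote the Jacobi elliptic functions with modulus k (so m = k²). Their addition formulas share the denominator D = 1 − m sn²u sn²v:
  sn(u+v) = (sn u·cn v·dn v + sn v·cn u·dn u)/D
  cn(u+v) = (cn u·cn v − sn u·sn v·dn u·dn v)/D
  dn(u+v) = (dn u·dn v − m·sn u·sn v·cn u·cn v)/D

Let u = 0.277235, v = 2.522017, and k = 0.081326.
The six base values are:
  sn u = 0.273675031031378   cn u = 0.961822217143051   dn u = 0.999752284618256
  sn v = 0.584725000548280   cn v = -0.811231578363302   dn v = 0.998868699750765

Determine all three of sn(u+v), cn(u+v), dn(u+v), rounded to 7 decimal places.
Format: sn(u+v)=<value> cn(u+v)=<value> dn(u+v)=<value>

sn(u+v)=0.3405572 cn(u+v)=-0.9402238 dn(u+v)=0.9996164

m = k² = 0.006613918276
D = 1 − m·sn²u·sn²v = 0.9998306315542123
sn(u+v) = (sn u·cn v·dn v + sn v·cn u·dn u)/D = 0.3404995178609732/0.9998306315542123 = 0.3405571975042163
cn(u+v) = (cn u·cn v − sn u·sn v·dn u·dn v)/D = -0.9400645563633063/0.9998306315542123 = -0.9402238006071077
dn(u+v) = (dn u·dn v − m·sn u·sn v·cn u·cn v)/D = 0.9994470844558438/0.9998306315542123 = 0.9996163879298513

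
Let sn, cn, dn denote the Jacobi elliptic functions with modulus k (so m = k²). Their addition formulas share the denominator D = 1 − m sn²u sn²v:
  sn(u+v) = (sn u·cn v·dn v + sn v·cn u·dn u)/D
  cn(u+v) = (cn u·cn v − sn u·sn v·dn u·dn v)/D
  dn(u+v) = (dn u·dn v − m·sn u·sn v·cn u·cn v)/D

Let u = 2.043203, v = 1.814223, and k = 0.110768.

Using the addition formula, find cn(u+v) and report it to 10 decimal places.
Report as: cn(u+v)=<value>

sn u = 0.893876868623242, cn u = -0.448312551397245, dn u = 0.9950861445831992
sn v = 0.9720152258393791, cn v = -0.2349178595518461, dn v = 0.9941868850821976
m = k² = 0.012269549824
D = 1 − m·sn²u·sn²v = 0.9907374586003848
cn(u+v) = (cn u·cn v − sn u·sn v·dn u·dn v)/D = -0.7542498641069332/0.9907374586003848 = -0.7613014503079981

cn(u+v)=-0.7613014503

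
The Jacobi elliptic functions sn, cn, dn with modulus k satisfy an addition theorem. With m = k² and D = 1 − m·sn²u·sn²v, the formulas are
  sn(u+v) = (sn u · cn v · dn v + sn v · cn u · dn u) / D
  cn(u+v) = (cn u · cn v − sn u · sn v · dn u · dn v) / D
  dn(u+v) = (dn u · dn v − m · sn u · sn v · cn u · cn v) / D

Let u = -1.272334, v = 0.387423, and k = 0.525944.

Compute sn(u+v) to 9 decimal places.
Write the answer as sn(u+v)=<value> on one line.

sn u = -0.9333600095044591, cn u = 0.3589416284827326, dn u = 0.8712186889062999
sn v = 0.375398001467824, cn v = 0.9268637119307043, dn v = 0.9803153101095586
m = k² = 0.276617091136
D = 1 − m·sn²u·sn²v = 0.966040498929102
sn(u+v) = (sn u·cn v·dn v + sn v·cn u·dn u)/D = -0.7306751392142702/0.966040498929102 = -0.7563607737193788

sn(u+v)=-0.756360774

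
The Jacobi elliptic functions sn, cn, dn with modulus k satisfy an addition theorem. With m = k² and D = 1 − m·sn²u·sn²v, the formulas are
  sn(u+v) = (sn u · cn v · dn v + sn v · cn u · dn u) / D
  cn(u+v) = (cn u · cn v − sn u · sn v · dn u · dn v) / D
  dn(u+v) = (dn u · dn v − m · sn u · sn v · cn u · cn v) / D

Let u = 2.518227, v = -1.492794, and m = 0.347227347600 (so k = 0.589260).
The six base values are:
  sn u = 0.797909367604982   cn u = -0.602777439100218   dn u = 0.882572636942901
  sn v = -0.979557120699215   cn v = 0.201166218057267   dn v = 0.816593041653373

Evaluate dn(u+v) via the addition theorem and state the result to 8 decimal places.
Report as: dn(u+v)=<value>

m = k² = 0.3472273476
D = 1 − m·sn²u·sn²v = 0.7878805060146154
dn(u+v) = (dn u·dn v − m·sn u·sn v·cn u·cn v)/D = 0.6877940827174359/0.7878805060146154 = 0.872967508990097

dn(u+v)=0.87296751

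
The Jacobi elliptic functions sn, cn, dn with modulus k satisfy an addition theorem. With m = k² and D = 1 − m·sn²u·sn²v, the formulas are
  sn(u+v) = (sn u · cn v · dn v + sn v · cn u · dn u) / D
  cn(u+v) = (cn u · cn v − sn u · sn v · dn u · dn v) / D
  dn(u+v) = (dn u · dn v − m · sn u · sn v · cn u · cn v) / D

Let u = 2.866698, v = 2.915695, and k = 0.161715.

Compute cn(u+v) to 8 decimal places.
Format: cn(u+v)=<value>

sn u = 0.2913436790866181, cn u = -0.9566184509282024, dn u = 0.9988894885867003
sn v = 0.2441860510980034, cn v = -0.9697284013831725, dn v = 0.9992200231359572
m = k² = 0.026151741225
D = 1 − m·sn²u·sn²v = 0.9998676409888583
cn(u+v) = (cn u·cn v − sn u·sn v·dn u·dn v)/D = 0.8566524502575771/0.9998676409888583 = 0.8567658509383873

cn(u+v)=0.85676585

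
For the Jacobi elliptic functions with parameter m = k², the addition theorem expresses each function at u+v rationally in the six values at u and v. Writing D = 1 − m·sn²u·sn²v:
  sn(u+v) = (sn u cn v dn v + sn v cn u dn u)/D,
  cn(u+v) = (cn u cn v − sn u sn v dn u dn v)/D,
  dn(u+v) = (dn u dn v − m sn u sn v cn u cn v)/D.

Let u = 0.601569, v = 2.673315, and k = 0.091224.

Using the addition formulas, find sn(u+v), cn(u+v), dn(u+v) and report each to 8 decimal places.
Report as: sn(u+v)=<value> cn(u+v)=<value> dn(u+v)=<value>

sn u = 0.5657052048164473, cn u = 0.8246075558977018, dn u = 0.9986675282353673
sn v = 0.457073804072287, cn v = -0.889428770408788, dn v = 0.9991303394383493
m = k² = 0.008321818176
D = 1 − m·sn²u·sn²v = 0.9994436203526627
sn(u+v) = (sn u·cn v·dn v + sn v·cn u·dn u)/D = -0.1263126159667738/0.9994436203526627 = -0.126382932858387
cn(u+v) = (cn u·cn v − sn u·sn v·dn u·dn v)/D = -0.9914296108707202/0.9994436203526627 = -0.9919815292041039
dn(u+v) = (dn u·dn v − m·sn u·sn v·cn u·cn v)/D = 0.9993771943958994/0.9994436203526627 = 0.9999335370646121

sn(u+v)=-0.12638293 cn(u+v)=-0.99198153 dn(u+v)=0.99993354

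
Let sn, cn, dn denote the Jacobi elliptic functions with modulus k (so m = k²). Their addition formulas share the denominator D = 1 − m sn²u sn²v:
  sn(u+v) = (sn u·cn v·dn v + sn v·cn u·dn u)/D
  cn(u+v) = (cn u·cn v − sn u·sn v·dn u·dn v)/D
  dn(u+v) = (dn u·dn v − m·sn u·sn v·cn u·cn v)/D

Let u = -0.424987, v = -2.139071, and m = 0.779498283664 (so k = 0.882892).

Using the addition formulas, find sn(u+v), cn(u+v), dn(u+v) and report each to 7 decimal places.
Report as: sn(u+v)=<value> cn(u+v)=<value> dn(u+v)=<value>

sn u = -0.4035801495926526, cn u = 0.9149442949462946, dn u = 0.9343648682644514
sn v = -0.9993967341037562, cn v = 0.03472992747971092, dn v = 0.4705761597391236
m = k² = 0.779498283664
D = 1 − m·sn²u·sn²v = 0.8731908448843863
sn(u+v) = (sn u·cn v·dn v + sn v·cn u·dn u)/D = -0.8609718195625985/0.8731908448843863 = -0.9860064665206085
cn(u+v) = (cn u·cn v − sn u·sn v·dn u·dn v)/D = -0.1455670893745449/0.8731908448843863 = -0.1667070723741023
dn(u+v) = (dn u·dn v − m·sn u·sn v·cn u·cn v)/D = 0.4296994651107391/0.8731908448843863 = 0.4921025771492518

sn(u+v)=-0.9860065 cn(u+v)=-0.1667071 dn(u+v)=0.4921026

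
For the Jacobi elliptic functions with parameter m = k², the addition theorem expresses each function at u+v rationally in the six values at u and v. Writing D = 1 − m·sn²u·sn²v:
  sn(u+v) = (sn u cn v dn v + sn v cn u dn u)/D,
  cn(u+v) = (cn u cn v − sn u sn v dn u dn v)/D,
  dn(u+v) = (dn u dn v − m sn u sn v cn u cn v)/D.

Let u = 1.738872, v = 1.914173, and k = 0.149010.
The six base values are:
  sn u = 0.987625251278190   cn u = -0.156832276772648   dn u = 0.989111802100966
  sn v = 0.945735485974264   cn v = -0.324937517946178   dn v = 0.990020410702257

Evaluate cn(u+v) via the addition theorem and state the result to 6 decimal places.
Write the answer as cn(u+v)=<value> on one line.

m = k² = 0.0222039801
D = 1 − m·sn²u·sn²v = 0.9806288872037642
cn(u+v) = (cn u·cn v − sn u·sn v·dn u·dn v)/D = -0.8636818617689366/0.9806288872037642 = -0.8807428304826928

cn(u+v)=-0.880743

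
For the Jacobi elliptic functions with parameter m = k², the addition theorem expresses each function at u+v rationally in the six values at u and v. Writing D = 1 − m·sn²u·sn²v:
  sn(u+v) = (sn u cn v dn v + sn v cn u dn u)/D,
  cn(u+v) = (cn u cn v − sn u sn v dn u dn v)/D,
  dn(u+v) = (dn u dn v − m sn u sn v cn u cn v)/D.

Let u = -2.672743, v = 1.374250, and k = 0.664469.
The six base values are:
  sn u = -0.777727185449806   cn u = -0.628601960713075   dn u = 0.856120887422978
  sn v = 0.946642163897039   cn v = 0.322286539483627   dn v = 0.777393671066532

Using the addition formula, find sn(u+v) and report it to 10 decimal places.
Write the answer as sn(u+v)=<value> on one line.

sn(u+v)=-0.9258782612

m = k² = 0.441519051961
D = 1 − m·sn²u·sn²v = 0.7606818169188612
sn(u+v) = (sn u·cn v·dn v + sn v·cn u·dn u)/D = -0.7042987579802571/0.7606818169188612 = -0.9258782612065273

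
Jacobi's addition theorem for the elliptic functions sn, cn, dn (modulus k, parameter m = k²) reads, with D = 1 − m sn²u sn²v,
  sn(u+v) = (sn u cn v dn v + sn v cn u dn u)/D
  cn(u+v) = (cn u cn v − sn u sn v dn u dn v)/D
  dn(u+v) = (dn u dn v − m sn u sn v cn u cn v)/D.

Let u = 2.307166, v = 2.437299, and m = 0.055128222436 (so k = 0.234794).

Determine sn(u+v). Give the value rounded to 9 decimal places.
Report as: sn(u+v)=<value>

sn u = 0.7667605841505674, cn u = -0.641933179227465, dn u = 0.9836609764538244
sn v = 0.6783691988552477, cn v = -0.7347211920480377, dn v = 0.9872339295426556
m = k² = 0.055128222436
D = 1 − m·sn²u·sn²v = 0.9850849130406838
sn(u+v) = (sn u·cn v·dn v + sn v·cn u·dn u)/D = -0.9845159971476439/0.9850849130406838 = -0.999422470199768

sn(u+v)=-0.999422470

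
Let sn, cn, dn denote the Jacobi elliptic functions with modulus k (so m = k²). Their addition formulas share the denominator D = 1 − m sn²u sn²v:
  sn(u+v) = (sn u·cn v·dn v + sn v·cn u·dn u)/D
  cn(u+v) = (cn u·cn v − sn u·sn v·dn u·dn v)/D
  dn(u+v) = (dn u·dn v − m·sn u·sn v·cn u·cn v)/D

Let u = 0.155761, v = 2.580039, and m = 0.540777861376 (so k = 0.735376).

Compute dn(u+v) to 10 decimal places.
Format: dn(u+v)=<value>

dn(u+v)=0.7973102172

sn u = 0.1547972904229002, cn u = 0.9879462530308662, dn u = 0.9934997594983284
sn v = 0.8838212446352917, cn v = -0.4678247615628354, dn v = 0.759984727108068
m = k² = 0.540777861376
D = 1 − m·sn²u·sn²v = 0.9898778099739374
dn(u+v) = (dn u·dn v − m·sn u·sn v·cn u·cn v)/D = 0.7892396916590395/0.9898778099739374 = 0.7973102171871288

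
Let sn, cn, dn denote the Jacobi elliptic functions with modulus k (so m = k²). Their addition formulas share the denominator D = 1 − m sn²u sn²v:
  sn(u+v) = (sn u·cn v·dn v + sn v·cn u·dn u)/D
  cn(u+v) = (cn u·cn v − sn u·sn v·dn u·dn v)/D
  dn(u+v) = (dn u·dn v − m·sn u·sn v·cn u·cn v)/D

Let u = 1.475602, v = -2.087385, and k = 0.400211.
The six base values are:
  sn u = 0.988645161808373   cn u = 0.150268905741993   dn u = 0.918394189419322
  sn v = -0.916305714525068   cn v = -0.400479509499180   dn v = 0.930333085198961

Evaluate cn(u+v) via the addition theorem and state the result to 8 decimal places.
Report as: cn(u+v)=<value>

cn(u+v)=0.82186231

m = k² = 0.160168844521
D = 1 − m·sn²u·sn²v = 0.8685563157898119
cn(u+v) = (cn u·cn v − sn u·sn v·dn u·dn v)/D = 0.7138337008251778/0.8685563157898119 = 0.8218623108808566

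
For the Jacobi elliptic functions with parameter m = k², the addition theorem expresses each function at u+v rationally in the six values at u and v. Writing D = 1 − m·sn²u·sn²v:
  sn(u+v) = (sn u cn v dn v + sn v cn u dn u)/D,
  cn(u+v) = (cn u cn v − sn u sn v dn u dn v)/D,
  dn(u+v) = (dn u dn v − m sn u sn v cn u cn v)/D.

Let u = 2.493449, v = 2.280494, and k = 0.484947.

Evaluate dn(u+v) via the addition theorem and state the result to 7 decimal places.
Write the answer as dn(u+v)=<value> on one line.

sn u = 0.7450474994823755, cn u = -0.6670114118327059, dn u = 0.9324463158224901
sn v = 0.8606768591884622, cn v = -0.5091515924137761, dn v = 0.9087308261724567
m = k² = 0.235173592809
D = 1 − m·sn²u·sn²v = 0.9032977164547832
dn(u+v) = (dn u·dn v − m·sn u·sn v·cn u·cn v)/D = 0.7961282020422158/0.9032977164547832 = 0.8813574832966689

dn(u+v)=0.8813575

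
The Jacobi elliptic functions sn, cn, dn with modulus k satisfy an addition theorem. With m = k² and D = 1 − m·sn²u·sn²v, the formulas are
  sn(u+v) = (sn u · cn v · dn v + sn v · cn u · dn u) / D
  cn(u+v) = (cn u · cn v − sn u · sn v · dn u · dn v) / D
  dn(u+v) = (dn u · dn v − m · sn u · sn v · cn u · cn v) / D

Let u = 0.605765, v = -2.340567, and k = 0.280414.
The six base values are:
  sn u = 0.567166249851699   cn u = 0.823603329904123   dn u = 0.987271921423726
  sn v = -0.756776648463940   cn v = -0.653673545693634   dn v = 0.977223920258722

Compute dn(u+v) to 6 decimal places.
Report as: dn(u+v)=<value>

m = k² = 0.078632011396
D = 1 − m·sn²u·sn²v = 0.9855137628840112
dn(u+v) = (dn u·dn v − m·sn u·sn v·cn u·cn v)/D = 0.9466156720149386/0.9855137628840112 = 0.9605301393709195

dn(u+v)=0.960530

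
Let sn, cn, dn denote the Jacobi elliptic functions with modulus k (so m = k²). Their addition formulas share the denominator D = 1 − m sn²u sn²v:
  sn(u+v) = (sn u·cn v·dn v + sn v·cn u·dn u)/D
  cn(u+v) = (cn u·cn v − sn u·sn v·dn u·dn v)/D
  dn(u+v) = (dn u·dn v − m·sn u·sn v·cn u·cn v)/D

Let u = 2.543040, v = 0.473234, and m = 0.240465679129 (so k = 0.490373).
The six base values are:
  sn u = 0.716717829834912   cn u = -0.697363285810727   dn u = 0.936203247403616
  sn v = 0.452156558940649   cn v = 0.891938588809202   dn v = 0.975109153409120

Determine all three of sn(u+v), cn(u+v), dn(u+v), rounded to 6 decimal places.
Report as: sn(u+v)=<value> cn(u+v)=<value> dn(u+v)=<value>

sn(u+v)=0.336657 cn(u+v)=-0.941627 dn(u+v)=0.986279

m = k² = 0.240465679129
D = 1 − m·sn²u·sn²v = 0.9747461738167669
sn(u+v) = (sn u·cn v·dn v + sn v·cn u·dn u)/D = 0.3281552022575113/0.9747461738167669 = 0.3366570816816543
cn(u+v) = (cn u·cn v − sn u·sn v·dn u·dn v)/D = -0.9178476271156115/0.9747461738167669 = -0.9416273197786861
dn(u+v) = (dn u·dn v − m·sn u·sn v·cn u·cn v)/D = 0.9613716011508112/0.9747461738167669 = 0.9862789175015834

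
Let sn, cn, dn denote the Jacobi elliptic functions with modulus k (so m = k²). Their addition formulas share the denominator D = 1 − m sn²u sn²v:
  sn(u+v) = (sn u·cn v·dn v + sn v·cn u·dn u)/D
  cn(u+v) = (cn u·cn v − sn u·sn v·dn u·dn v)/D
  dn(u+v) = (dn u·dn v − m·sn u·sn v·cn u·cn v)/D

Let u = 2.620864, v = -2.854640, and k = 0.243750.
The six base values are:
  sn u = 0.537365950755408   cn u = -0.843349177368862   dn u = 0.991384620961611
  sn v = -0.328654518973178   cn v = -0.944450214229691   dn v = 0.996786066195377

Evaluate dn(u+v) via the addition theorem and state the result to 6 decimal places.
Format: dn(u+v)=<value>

m = k² = 0.0594140625
D = 1 − m·sn²u·sn²v = 0.9981468577640087
dn(u+v) = (dn u·dn v − m·sn u·sn v·cn u·cn v)/D = 0.9965560517553534/0.9981468577640087 = 0.9984062405283539

dn(u+v)=0.998406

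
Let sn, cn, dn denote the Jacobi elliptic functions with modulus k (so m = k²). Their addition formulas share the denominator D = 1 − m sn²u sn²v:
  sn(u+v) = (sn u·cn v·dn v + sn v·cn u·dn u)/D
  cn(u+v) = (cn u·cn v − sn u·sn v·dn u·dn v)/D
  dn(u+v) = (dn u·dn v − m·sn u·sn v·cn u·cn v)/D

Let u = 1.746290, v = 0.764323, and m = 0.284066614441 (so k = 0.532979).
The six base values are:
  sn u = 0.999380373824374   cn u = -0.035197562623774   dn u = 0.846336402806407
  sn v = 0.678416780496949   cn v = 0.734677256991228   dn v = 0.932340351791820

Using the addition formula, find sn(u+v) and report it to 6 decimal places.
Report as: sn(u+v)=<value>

m = k² = 0.284066614441
D = 1 − m·sn²u·sn²v = 0.8694205030550066
sn(u+v) = (sn u·cn v·dn v + sn v·cn u·dn u)/D = 0.6643354844440446/0.8694205030550066 = 0.7641129719274786

sn(u+v)=0.764113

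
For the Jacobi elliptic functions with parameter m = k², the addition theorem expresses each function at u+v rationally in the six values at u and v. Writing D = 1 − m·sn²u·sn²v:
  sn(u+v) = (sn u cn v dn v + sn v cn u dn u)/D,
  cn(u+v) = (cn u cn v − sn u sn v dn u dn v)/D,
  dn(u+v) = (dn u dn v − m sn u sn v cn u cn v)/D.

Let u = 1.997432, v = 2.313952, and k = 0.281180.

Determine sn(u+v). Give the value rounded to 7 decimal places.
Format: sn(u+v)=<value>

sn u = 0.9290431355921631, cn u = -0.3699714208004202, dn u = 0.965277032643399
sn v = 0.7737130640030256, cn v = -0.6335361825429152, dn v = 0.9760485895270681
m = k² = 0.0790621924
D = 1 − m·sn²u·sn²v = 0.9591492089665678
sn(u+v) = (sn u·cn v·dn v + sn v·cn u·dn u)/D = -0.8507972742830721/0.9591492089665678 = -0.8870332856759178

sn(u+v)=-0.8870333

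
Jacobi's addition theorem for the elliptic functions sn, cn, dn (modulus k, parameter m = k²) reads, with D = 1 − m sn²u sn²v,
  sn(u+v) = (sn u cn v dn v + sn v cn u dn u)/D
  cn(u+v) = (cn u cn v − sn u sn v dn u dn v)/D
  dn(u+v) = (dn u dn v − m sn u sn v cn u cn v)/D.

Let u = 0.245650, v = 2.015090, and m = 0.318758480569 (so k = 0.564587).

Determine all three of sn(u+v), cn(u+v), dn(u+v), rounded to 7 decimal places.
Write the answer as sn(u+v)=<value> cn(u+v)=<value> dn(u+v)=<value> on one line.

sn u = 0.2424327675817858, cn u = 0.970168208715703, dn u = 0.9905884118287338
sn v = 0.9712261497278169, cn v = -0.2381591192561818, dn v = 0.8362544026110987
m = k² = 0.318758480569
D = 1 − m·sn²u·sn²v = 0.9823280236855149
sn(u+v) = (sn u·cn v·dn v + sn v·cn u·dn u)/D = 0.885101338460998/0.9823280236855149 = 0.9010242170840855
cn(u+v) = (cn u·cn v − sn u·sn v·dn u·dn v)/D = -0.42610323487676/0.9823280236855149 = -0.4337687865995095
dn(u+v) = (dn u·dn v − m·sn u·sn v·cn u·cn v)/D = 0.8457254616520856/0.9823280236855149 = 0.8609399724534769

sn(u+v)=0.9010242 cn(u+v)=-0.4337688 dn(u+v)=0.8609400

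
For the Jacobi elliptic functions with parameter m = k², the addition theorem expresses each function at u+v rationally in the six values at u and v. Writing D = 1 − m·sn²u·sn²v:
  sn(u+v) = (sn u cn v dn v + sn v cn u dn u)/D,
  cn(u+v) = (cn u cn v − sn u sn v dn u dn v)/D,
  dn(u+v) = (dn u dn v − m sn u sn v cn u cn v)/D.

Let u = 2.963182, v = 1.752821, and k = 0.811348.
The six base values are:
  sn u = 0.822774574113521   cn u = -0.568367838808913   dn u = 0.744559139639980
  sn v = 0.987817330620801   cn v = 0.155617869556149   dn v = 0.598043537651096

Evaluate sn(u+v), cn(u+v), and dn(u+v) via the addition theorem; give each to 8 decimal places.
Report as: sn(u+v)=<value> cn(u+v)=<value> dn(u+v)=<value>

sn(u+v)=-0.60417462 cn(u+v)=-0.79685195 dn(u+v)=0.87161231

m = k² = 0.658285577104
D = 1 − m·sn²u·sn²v = 0.5651601399395319
sn(u+v) = (sn u·cn v·dn v + sn v·cn u·dn u)/D = -0.3414554113235225/0.5651601399395319 = -0.6041746174103074
cn(u+v) = (cn u·cn v − sn u·sn v·dn u·dn v)/D = -0.4503489600902342/0.5651601399395319 = -0.7968519509150421
dn(u+v) = (dn u·dn v − m·sn u·sn v·cn u·cn v)/D = 0.4926005326790849/0.5651601399395319 = 0.8716123057294693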